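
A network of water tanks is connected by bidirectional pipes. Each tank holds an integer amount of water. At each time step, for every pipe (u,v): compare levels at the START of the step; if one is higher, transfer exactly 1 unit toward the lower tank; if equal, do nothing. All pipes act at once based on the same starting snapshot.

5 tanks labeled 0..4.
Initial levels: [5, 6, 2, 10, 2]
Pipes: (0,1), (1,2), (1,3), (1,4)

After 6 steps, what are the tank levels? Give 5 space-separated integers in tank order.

Answer: 5 4 5 6 5

Derivation:
Step 1: flows [1->0,1->2,3->1,1->4] -> levels [6 4 3 9 3]
Step 2: flows [0->1,1->2,3->1,1->4] -> levels [5 4 4 8 4]
Step 3: flows [0->1,1=2,3->1,1=4] -> levels [4 6 4 7 4]
Step 4: flows [1->0,1->2,3->1,1->4] -> levels [5 4 5 6 5]
Step 5: flows [0->1,2->1,3->1,4->1] -> levels [4 8 4 5 4]
Step 6: flows [1->0,1->2,1->3,1->4] -> levels [5 4 5 6 5]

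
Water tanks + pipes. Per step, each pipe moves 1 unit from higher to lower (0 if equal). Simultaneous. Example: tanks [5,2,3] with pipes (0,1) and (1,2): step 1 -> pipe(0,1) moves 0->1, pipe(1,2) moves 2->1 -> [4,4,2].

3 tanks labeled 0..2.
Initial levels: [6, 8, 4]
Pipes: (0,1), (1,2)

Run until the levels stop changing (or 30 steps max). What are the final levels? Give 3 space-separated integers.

Answer: 6 6 6

Derivation:
Step 1: flows [1->0,1->2] -> levels [7 6 5]
Step 2: flows [0->1,1->2] -> levels [6 6 6]
Step 3: flows [0=1,1=2] -> levels [6 6 6]
  -> stable (no change)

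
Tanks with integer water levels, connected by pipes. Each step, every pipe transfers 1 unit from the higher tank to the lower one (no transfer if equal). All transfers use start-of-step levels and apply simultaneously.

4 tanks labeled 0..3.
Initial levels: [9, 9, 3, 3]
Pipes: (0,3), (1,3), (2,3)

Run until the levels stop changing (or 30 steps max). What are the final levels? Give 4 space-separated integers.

Step 1: flows [0->3,1->3,2=3] -> levels [8 8 3 5]
Step 2: flows [0->3,1->3,3->2] -> levels [7 7 4 6]
Step 3: flows [0->3,1->3,3->2] -> levels [6 6 5 7]
Step 4: flows [3->0,3->1,3->2] -> levels [7 7 6 4]
Step 5: flows [0->3,1->3,2->3] -> levels [6 6 5 7]
  -> period-2 cycle: step 5 state = step 3 state; never stabilizes
  -> state at step 30: (30-3) mod 2 = 1, same as step 4 -> [7 7 6 4]

Answer: 7 7 6 4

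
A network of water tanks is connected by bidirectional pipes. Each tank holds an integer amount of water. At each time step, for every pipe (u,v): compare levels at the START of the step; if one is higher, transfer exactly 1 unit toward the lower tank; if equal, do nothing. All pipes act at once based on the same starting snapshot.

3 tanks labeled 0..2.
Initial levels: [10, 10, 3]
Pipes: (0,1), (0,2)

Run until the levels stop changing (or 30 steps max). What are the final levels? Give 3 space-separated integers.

Step 1: flows [0=1,0->2] -> levels [9 10 4]
Step 2: flows [1->0,0->2] -> levels [9 9 5]
Step 3: flows [0=1,0->2] -> levels [8 9 6]
Step 4: flows [1->0,0->2] -> levels [8 8 7]
Step 5: flows [0=1,0->2] -> levels [7 8 8]
Step 6: flows [1->0,2->0] -> levels [9 7 7]
Step 7: flows [0->1,0->2] -> levels [7 8 8]
  -> period-2 cycle: step 7 state = step 5 state; never stabilizes
  -> state at step 30: (30-5) mod 2 = 1, same as step 6 -> [9 7 7]

Answer: 9 7 7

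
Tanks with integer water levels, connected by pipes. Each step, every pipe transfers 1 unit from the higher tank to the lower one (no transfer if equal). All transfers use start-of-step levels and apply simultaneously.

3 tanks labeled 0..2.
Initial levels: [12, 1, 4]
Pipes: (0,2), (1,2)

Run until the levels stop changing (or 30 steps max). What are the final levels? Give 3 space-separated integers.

Step 1: flows [0->2,2->1] -> levels [11 2 4]
Step 2: flows [0->2,2->1] -> levels [10 3 4]
Step 3: flows [0->2,2->1] -> levels [9 4 4]
Step 4: flows [0->2,1=2] -> levels [8 4 5]
Step 5: flows [0->2,2->1] -> levels [7 5 5]
Step 6: flows [0->2,1=2] -> levels [6 5 6]
Step 7: flows [0=2,2->1] -> levels [6 6 5]
Step 8: flows [0->2,1->2] -> levels [5 5 7]
Step 9: flows [2->0,2->1] -> levels [6 6 5]
  -> period-2 cycle: step 9 state = step 7 state; never stabilizes
  -> state at step 30: (30-7) mod 2 = 1, same as step 8 -> [5 5 7]

Answer: 5 5 7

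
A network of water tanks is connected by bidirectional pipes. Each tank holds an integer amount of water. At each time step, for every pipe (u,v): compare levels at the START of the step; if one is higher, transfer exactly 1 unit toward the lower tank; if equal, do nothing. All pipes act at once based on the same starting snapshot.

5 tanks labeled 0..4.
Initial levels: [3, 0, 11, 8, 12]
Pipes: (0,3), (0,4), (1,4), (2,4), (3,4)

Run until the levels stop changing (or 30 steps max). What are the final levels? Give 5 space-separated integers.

Answer: 6 6 6 6 10

Derivation:
Step 1: flows [3->0,4->0,4->1,4->2,4->3] -> levels [5 1 12 8 8]
Step 2: flows [3->0,4->0,4->1,2->4,3=4] -> levels [7 2 11 7 7]
Step 3: flows [0=3,0=4,4->1,2->4,3=4] -> levels [7 3 10 7 7]
Step 4: flows [0=3,0=4,4->1,2->4,3=4] -> levels [7 4 9 7 7]
Step 5: flows [0=3,0=4,4->1,2->4,3=4] -> levels [7 5 8 7 7]
Step 6: flows [0=3,0=4,4->1,2->4,3=4] -> levels [7 6 7 7 7]
Step 7: flows [0=3,0=4,4->1,2=4,3=4] -> levels [7 7 7 7 6]
Step 8: flows [0=3,0->4,1->4,2->4,3->4] -> levels [6 6 6 6 10]
Step 9: flows [0=3,4->0,4->1,4->2,4->3] -> levels [7 7 7 7 6]
  -> period-2 cycle: step 9 state = step 7 state; never stabilizes
  -> state at step 30: (30-7) mod 2 = 1, same as step 8 -> [6 6 6 6 10]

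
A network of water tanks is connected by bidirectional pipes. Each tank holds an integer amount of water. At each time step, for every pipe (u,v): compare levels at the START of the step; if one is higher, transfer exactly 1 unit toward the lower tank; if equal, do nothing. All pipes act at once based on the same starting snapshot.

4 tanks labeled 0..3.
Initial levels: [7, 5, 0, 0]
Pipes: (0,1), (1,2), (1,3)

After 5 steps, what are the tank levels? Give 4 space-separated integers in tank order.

Answer: 4 2 3 3

Derivation:
Step 1: flows [0->1,1->2,1->3] -> levels [6 4 1 1]
Step 2: flows [0->1,1->2,1->3] -> levels [5 3 2 2]
Step 3: flows [0->1,1->2,1->3] -> levels [4 2 3 3]
Step 4: flows [0->1,2->1,3->1] -> levels [3 5 2 2]
Step 5: flows [1->0,1->2,1->3] -> levels [4 2 3 3]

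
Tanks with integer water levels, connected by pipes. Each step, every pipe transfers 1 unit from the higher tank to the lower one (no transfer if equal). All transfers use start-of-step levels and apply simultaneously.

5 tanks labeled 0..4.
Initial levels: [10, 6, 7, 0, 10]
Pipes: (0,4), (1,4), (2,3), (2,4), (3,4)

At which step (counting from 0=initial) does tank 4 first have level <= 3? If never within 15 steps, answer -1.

Step 1: flows [0=4,4->1,2->3,4->2,4->3] -> levels [10 7 7 2 7]
Step 2: flows [0->4,1=4,2->3,2=4,4->3] -> levels [9 7 6 4 7]
Step 3: flows [0->4,1=4,2->3,4->2,4->3] -> levels [8 7 6 6 6]
Step 4: flows [0->4,1->4,2=3,2=4,3=4] -> levels [7 6 6 6 8]
Step 5: flows [4->0,4->1,2=3,4->2,4->3] -> levels [8 7 7 7 4]
Step 6: flows [0->4,1->4,2=3,2->4,3->4] -> levels [7 6 6 6 8]
  -> period-2 cycle (repeats step 4); tank 4 never drops to <=3
Tank 4 never reaches <=3 within 15 steps

Answer: -1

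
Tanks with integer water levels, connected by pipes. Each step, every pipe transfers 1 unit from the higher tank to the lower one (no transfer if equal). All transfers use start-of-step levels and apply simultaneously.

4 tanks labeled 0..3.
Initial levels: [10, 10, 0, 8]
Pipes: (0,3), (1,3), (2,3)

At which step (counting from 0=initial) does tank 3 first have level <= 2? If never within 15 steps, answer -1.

Step 1: flows [0->3,1->3,3->2] -> levels [9 9 1 9]
Step 2: flows [0=3,1=3,3->2] -> levels [9 9 2 8]
Step 3: flows [0->3,1->3,3->2] -> levels [8 8 3 9]
Step 4: flows [3->0,3->1,3->2] -> levels [9 9 4 6]
Step 5: flows [0->3,1->3,3->2] -> levels [8 8 5 7]
Step 6: flows [0->3,1->3,3->2] -> levels [7 7 6 8]
Step 7: flows [3->0,3->1,3->2] -> levels [8 8 7 5]
Step 8: flows [0->3,1->3,2->3] -> levels [7 7 6 8]
  -> period-2 cycle (repeats step 6); tank 3 never drops to <=2
Tank 3 never reaches <=2 within 15 steps

Answer: -1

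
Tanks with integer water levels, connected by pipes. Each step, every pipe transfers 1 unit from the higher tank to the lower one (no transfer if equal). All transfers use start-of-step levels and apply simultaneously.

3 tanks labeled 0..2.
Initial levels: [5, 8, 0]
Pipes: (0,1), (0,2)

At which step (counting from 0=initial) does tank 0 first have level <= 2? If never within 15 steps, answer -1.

Answer: -1

Derivation:
Step 1: flows [1->0,0->2] -> levels [5 7 1]
Step 2: flows [1->0,0->2] -> levels [5 6 2]
Step 3: flows [1->0,0->2] -> levels [5 5 3]
Step 4: flows [0=1,0->2] -> levels [4 5 4]
Step 5: flows [1->0,0=2] -> levels [5 4 4]
Step 6: flows [0->1,0->2] -> levels [3 5 5]
Step 7: flows [1->0,2->0] -> levels [5 4 4]
  -> period-2 cycle (repeats step 5); tank 0 never drops to <=2
Tank 0 never reaches <=2 within 15 steps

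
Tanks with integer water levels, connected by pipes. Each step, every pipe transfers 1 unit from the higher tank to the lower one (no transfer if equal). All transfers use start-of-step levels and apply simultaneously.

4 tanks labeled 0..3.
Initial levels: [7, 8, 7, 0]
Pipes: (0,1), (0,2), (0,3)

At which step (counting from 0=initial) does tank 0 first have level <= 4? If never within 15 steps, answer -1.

Step 1: flows [1->0,0=2,0->3] -> levels [7 7 7 1]
Step 2: flows [0=1,0=2,0->3] -> levels [6 7 7 2]
Step 3: flows [1->0,2->0,0->3] -> levels [7 6 6 3]
Step 4: flows [0->1,0->2,0->3] -> levels [4 7 7 4]
Tank 0 first reaches <=4 at step 4

Answer: 4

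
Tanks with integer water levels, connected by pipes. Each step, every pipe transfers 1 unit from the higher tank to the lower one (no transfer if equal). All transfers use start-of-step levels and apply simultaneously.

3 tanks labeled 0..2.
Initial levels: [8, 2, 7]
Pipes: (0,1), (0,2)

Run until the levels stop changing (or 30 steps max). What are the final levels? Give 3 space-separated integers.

Answer: 5 6 6

Derivation:
Step 1: flows [0->1,0->2] -> levels [6 3 8]
Step 2: flows [0->1,2->0] -> levels [6 4 7]
Step 3: flows [0->1,2->0] -> levels [6 5 6]
Step 4: flows [0->1,0=2] -> levels [5 6 6]
Step 5: flows [1->0,2->0] -> levels [7 5 5]
Step 6: flows [0->1,0->2] -> levels [5 6 6]
  -> period-2 cycle: step 6 state = step 4 state; never stabilizes
  -> state at step 30: (30-4) mod 2 = 0, same as step 4 -> [5 6 6]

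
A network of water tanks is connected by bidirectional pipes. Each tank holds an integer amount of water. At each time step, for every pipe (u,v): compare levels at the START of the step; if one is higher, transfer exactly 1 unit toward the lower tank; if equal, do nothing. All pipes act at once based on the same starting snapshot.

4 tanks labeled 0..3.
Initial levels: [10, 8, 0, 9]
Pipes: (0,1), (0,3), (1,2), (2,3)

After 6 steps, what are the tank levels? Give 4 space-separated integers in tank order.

Step 1: flows [0->1,0->3,1->2,3->2] -> levels [8 8 2 9]
Step 2: flows [0=1,3->0,1->2,3->2] -> levels [9 7 4 7]
Step 3: flows [0->1,0->3,1->2,3->2] -> levels [7 7 6 7]
Step 4: flows [0=1,0=3,1->2,3->2] -> levels [7 6 8 6]
Step 5: flows [0->1,0->3,2->1,2->3] -> levels [5 8 6 8]
Step 6: flows [1->0,3->0,1->2,3->2] -> levels [7 6 8 6]

Answer: 7 6 8 6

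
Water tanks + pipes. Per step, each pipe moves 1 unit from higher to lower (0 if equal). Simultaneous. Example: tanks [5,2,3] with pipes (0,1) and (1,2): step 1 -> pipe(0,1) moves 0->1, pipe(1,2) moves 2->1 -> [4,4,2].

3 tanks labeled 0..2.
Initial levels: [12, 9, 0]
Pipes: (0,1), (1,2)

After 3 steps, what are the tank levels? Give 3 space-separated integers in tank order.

Step 1: flows [0->1,1->2] -> levels [11 9 1]
Step 2: flows [0->1,1->2] -> levels [10 9 2]
Step 3: flows [0->1,1->2] -> levels [9 9 3]

Answer: 9 9 3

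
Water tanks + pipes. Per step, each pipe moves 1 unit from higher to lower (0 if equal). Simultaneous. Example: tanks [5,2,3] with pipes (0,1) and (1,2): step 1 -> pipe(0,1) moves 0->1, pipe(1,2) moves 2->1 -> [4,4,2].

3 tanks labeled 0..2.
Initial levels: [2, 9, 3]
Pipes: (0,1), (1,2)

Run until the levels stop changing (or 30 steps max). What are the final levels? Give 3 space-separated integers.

Answer: 4 6 4

Derivation:
Step 1: flows [1->0,1->2] -> levels [3 7 4]
Step 2: flows [1->0,1->2] -> levels [4 5 5]
Step 3: flows [1->0,1=2] -> levels [5 4 5]
Step 4: flows [0->1,2->1] -> levels [4 6 4]
Step 5: flows [1->0,1->2] -> levels [5 4 5]
  -> period-2 cycle: step 5 state = step 3 state; never stabilizes
  -> state at step 30: (30-3) mod 2 = 1, same as step 4 -> [4 6 4]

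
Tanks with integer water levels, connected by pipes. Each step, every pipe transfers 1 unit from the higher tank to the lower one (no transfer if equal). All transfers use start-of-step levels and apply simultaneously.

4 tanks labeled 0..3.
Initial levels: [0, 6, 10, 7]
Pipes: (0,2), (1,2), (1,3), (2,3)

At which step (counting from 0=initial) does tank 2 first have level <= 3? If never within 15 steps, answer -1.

Answer: -1

Derivation:
Step 1: flows [2->0,2->1,3->1,2->3] -> levels [1 8 7 7]
Step 2: flows [2->0,1->2,1->3,2=3] -> levels [2 6 7 8]
Step 3: flows [2->0,2->1,3->1,3->2] -> levels [3 8 6 6]
Step 4: flows [2->0,1->2,1->3,2=3] -> levels [4 6 6 7]
Step 5: flows [2->0,1=2,3->1,3->2] -> levels [5 7 6 5]
Step 6: flows [2->0,1->2,1->3,2->3] -> levels [6 5 5 7]
Step 7: flows [0->2,1=2,3->1,3->2] -> levels [5 6 7 5]
Step 8: flows [2->0,2->1,1->3,2->3] -> levels [6 6 4 7]
Step 9: flows [0->2,1->2,3->1,3->2] -> levels [5 6 7 5]
  -> period-2 cycle (repeats step 7); tank 2 never drops to <=3
Tank 2 never reaches <=3 within 15 steps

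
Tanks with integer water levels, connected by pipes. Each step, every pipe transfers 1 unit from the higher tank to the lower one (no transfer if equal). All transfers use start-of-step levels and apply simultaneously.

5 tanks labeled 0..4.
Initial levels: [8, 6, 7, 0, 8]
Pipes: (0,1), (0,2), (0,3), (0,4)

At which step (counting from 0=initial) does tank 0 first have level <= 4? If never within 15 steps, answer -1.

Step 1: flows [0->1,0->2,0->3,0=4] -> levels [5 7 8 1 8]
Step 2: flows [1->0,2->0,0->3,4->0] -> levels [7 6 7 2 7]
Step 3: flows [0->1,0=2,0->3,0=4] -> levels [5 7 7 3 7]
Step 4: flows [1->0,2->0,0->3,4->0] -> levels [7 6 6 4 6]
Step 5: flows [0->1,0->2,0->3,0->4] -> levels [3 7 7 5 7]
Tank 0 first reaches <=4 at step 5

Answer: 5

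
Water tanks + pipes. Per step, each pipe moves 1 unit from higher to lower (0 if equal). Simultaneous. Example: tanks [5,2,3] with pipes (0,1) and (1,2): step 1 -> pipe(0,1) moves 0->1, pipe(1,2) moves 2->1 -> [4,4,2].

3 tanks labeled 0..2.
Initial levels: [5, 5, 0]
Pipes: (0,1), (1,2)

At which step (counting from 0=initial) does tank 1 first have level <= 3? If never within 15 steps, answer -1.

Answer: 3

Derivation:
Step 1: flows [0=1,1->2] -> levels [5 4 1]
Step 2: flows [0->1,1->2] -> levels [4 4 2]
Step 3: flows [0=1,1->2] -> levels [4 3 3]
Tank 1 first reaches <=3 at step 3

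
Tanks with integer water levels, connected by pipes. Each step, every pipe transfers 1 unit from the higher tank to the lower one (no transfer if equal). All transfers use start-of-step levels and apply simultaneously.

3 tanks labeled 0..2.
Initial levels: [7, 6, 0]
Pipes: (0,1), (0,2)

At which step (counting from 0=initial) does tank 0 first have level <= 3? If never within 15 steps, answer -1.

Answer: 6

Derivation:
Step 1: flows [0->1,0->2] -> levels [5 7 1]
Step 2: flows [1->0,0->2] -> levels [5 6 2]
Step 3: flows [1->0,0->2] -> levels [5 5 3]
Step 4: flows [0=1,0->2] -> levels [4 5 4]
Step 5: flows [1->0,0=2] -> levels [5 4 4]
Step 6: flows [0->1,0->2] -> levels [3 5 5]
Tank 0 first reaches <=3 at step 6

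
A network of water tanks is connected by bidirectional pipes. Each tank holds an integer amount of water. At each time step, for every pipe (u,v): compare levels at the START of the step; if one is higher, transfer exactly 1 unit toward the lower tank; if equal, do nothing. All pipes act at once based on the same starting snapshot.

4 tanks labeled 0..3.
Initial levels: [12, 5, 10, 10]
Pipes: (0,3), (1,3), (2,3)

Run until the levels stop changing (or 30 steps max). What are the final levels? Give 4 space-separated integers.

Step 1: flows [0->3,3->1,2=3] -> levels [11 6 10 10]
Step 2: flows [0->3,3->1,2=3] -> levels [10 7 10 10]
Step 3: flows [0=3,3->1,2=3] -> levels [10 8 10 9]
Step 4: flows [0->3,3->1,2->3] -> levels [9 9 9 10]
Step 5: flows [3->0,3->1,3->2] -> levels [10 10 10 7]
Step 6: flows [0->3,1->3,2->3] -> levels [9 9 9 10]
  -> period-2 cycle: step 6 state = step 4 state; never stabilizes
  -> state at step 30: (30-4) mod 2 = 0, same as step 4 -> [9 9 9 10]

Answer: 9 9 9 10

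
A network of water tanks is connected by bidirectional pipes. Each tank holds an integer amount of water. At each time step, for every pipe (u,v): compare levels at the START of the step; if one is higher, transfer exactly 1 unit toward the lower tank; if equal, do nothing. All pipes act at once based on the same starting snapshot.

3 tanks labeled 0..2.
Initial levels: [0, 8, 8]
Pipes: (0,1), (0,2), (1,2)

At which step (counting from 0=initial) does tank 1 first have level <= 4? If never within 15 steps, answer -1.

Answer: -1

Derivation:
Step 1: flows [1->0,2->0,1=2] -> levels [2 7 7]
Step 2: flows [1->0,2->0,1=2] -> levels [4 6 6]
Step 3: flows [1->0,2->0,1=2] -> levels [6 5 5]
Step 4: flows [0->1,0->2,1=2] -> levels [4 6 6]
  -> period-2 cycle (repeats step 2); tank 1 never drops to <=4
Tank 1 never reaches <=4 within 15 steps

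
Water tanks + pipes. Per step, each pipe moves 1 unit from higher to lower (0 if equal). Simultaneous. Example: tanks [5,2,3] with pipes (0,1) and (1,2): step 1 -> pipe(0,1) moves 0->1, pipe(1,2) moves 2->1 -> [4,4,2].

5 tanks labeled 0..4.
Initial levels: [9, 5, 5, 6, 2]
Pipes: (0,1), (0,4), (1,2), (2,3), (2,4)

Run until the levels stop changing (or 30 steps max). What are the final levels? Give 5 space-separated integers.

Answer: 5 6 4 6 6

Derivation:
Step 1: flows [0->1,0->4,1=2,3->2,2->4] -> levels [7 6 5 5 4]
Step 2: flows [0->1,0->4,1->2,2=3,2->4] -> levels [5 6 5 5 6]
Step 3: flows [1->0,4->0,1->2,2=3,4->2] -> levels [7 4 7 5 4]
Step 4: flows [0->1,0->4,2->1,2->3,2->4] -> levels [5 6 4 6 6]
Step 5: flows [1->0,4->0,1->2,3->2,4->2] -> levels [7 4 7 5 4]
  -> period-2 cycle: step 5 state = step 3 state; never stabilizes
  -> state at step 30: (30-3) mod 2 = 1, same as step 4 -> [5 6 4 6 6]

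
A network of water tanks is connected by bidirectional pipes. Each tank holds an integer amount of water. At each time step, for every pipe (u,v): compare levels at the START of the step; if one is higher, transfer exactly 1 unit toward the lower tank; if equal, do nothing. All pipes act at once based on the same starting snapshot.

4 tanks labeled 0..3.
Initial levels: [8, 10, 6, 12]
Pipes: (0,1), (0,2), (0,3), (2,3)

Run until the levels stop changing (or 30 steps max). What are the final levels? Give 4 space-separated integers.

Answer: 9 9 10 8

Derivation:
Step 1: flows [1->0,0->2,3->0,3->2] -> levels [9 9 8 10]
Step 2: flows [0=1,0->2,3->0,3->2] -> levels [9 9 10 8]
Step 3: flows [0=1,2->0,0->3,2->3] -> levels [9 9 8 10]
  -> period-2 cycle: step 3 state = step 1 state; never stabilizes
  -> state at step 30: (30-1) mod 2 = 1, same as step 2 -> [9 9 10 8]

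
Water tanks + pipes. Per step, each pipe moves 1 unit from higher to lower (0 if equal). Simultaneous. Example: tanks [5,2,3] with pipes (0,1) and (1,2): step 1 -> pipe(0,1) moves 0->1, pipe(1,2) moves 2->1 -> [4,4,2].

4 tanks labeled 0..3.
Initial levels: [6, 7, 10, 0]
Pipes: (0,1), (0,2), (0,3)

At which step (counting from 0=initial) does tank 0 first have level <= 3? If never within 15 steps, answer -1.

Answer: -1

Derivation:
Step 1: flows [1->0,2->0,0->3] -> levels [7 6 9 1]
Step 2: flows [0->1,2->0,0->3] -> levels [6 7 8 2]
Step 3: flows [1->0,2->0,0->3] -> levels [7 6 7 3]
Step 4: flows [0->1,0=2,0->3] -> levels [5 7 7 4]
Step 5: flows [1->0,2->0,0->3] -> levels [6 6 6 5]
Step 6: flows [0=1,0=2,0->3] -> levels [5 6 6 6]
Step 7: flows [1->0,2->0,3->0] -> levels [8 5 5 5]
Step 8: flows [0->1,0->2,0->3] -> levels [5 6 6 6]
  -> period-2 cycle (repeats step 6); tank 0 never drops to <=3
Tank 0 never reaches <=3 within 15 steps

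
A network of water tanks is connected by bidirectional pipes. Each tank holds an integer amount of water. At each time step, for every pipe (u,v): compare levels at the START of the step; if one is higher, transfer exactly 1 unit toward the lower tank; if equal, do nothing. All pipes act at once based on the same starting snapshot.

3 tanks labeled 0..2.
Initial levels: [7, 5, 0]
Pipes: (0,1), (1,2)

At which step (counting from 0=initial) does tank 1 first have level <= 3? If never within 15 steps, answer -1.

Answer: -1

Derivation:
Step 1: flows [0->1,1->2] -> levels [6 5 1]
Step 2: flows [0->1,1->2] -> levels [5 5 2]
Step 3: flows [0=1,1->2] -> levels [5 4 3]
Step 4: flows [0->1,1->2] -> levels [4 4 4]
Step 5: flows [0=1,1=2] -> levels [4 4 4]
  -> stable; tank 1 stays at 4 > 3
Tank 1 never reaches <=3 within 15 steps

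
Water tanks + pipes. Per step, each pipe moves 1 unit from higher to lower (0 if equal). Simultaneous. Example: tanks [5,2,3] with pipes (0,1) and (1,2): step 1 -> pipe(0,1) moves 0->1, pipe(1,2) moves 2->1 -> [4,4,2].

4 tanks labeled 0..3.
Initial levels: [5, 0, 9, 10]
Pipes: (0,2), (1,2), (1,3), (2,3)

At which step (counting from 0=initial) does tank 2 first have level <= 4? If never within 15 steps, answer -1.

Step 1: flows [2->0,2->1,3->1,3->2] -> levels [6 2 8 8]
Step 2: flows [2->0,2->1,3->1,2=3] -> levels [7 4 6 7]
Step 3: flows [0->2,2->1,3->1,3->2] -> levels [6 6 7 5]
Step 4: flows [2->0,2->1,1->3,2->3] -> levels [7 6 4 7]
Tank 2 first reaches <=4 at step 4

Answer: 4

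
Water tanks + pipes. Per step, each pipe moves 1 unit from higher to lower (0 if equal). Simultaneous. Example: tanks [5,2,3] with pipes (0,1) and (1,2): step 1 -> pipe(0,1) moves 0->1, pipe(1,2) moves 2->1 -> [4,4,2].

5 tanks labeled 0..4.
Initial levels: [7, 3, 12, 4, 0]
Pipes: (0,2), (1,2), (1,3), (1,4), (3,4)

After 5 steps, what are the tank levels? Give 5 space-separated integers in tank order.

Step 1: flows [2->0,2->1,3->1,1->4,3->4] -> levels [8 4 10 2 2]
Step 2: flows [2->0,2->1,1->3,1->4,3=4] -> levels [9 3 8 3 3]
Step 3: flows [0->2,2->1,1=3,1=4,3=4] -> levels [8 4 8 3 3]
Step 4: flows [0=2,2->1,1->3,1->4,3=4] -> levels [8 3 7 4 4]
Step 5: flows [0->2,2->1,3->1,4->1,3=4] -> levels [7 6 7 3 3]

Answer: 7 6 7 3 3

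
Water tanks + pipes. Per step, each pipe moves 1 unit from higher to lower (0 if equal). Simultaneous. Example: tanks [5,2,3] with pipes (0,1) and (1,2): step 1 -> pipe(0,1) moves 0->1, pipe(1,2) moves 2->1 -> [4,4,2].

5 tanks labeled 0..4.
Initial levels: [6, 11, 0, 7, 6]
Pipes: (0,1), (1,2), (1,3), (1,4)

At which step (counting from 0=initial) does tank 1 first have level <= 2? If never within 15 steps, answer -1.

Step 1: flows [1->0,1->2,1->3,1->4] -> levels [7 7 1 8 7]
Step 2: flows [0=1,1->2,3->1,1=4] -> levels [7 7 2 7 7]
Step 3: flows [0=1,1->2,1=3,1=4] -> levels [7 6 3 7 7]
Step 4: flows [0->1,1->2,3->1,4->1] -> levels [6 8 4 6 6]
Step 5: flows [1->0,1->2,1->3,1->4] -> levels [7 4 5 7 7]
Step 6: flows [0->1,2->1,3->1,4->1] -> levels [6 8 4 6 6]
  -> period-2 cycle (repeats step 4); tank 1 never drops to <=2
Tank 1 never reaches <=2 within 15 steps

Answer: -1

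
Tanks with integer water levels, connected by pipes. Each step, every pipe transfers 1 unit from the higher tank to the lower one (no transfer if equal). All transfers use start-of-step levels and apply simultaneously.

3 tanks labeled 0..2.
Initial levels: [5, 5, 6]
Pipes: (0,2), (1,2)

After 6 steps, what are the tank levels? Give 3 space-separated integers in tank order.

Step 1: flows [2->0,2->1] -> levels [6 6 4]
Step 2: flows [0->2,1->2] -> levels [5 5 6]
  -> period-2 cycle: step 2 state = step 0 state
  -> state at step 6: (6-0) mod 2 = 0, same as step 0 -> [5 5 6]

Answer: 5 5 6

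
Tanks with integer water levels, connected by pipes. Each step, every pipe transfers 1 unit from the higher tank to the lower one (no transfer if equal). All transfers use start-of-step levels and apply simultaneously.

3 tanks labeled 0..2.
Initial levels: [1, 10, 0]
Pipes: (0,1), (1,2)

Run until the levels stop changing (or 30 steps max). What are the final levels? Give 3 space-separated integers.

Answer: 4 3 4

Derivation:
Step 1: flows [1->0,1->2] -> levels [2 8 1]
Step 2: flows [1->0,1->2] -> levels [3 6 2]
Step 3: flows [1->0,1->2] -> levels [4 4 3]
Step 4: flows [0=1,1->2] -> levels [4 3 4]
Step 5: flows [0->1,2->1] -> levels [3 5 3]
Step 6: flows [1->0,1->2] -> levels [4 3 4]
  -> period-2 cycle: step 6 state = step 4 state; never stabilizes
  -> state at step 30: (30-4) mod 2 = 0, same as step 4 -> [4 3 4]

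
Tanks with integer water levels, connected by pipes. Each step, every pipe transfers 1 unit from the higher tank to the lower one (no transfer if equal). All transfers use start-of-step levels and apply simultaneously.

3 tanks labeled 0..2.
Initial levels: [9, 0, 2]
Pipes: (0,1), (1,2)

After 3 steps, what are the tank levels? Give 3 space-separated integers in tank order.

Step 1: flows [0->1,2->1] -> levels [8 2 1]
Step 2: flows [0->1,1->2] -> levels [7 2 2]
Step 3: flows [0->1,1=2] -> levels [6 3 2]

Answer: 6 3 2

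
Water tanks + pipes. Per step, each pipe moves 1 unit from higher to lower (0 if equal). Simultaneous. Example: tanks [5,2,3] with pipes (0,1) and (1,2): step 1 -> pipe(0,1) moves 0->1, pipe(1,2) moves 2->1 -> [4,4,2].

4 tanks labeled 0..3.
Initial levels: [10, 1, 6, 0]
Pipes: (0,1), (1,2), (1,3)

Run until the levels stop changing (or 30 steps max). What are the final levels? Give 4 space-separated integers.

Step 1: flows [0->1,2->1,1->3] -> levels [9 2 5 1]
Step 2: flows [0->1,2->1,1->3] -> levels [8 3 4 2]
Step 3: flows [0->1,2->1,1->3] -> levels [7 4 3 3]
Step 4: flows [0->1,1->2,1->3] -> levels [6 3 4 4]
Step 5: flows [0->1,2->1,3->1] -> levels [5 6 3 3]
Step 6: flows [1->0,1->2,1->3] -> levels [6 3 4 4]
  -> period-2 cycle: step 6 state = step 4 state; never stabilizes
  -> state at step 30: (30-4) mod 2 = 0, same as step 4 -> [6 3 4 4]

Answer: 6 3 4 4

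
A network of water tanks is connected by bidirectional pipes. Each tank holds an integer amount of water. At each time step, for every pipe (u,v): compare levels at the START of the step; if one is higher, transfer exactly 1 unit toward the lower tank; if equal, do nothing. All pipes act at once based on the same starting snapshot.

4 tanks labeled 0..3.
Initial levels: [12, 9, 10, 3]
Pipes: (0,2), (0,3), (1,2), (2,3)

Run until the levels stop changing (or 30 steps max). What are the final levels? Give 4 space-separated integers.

Answer: 8 9 10 7

Derivation:
Step 1: flows [0->2,0->3,2->1,2->3] -> levels [10 10 9 5]
Step 2: flows [0->2,0->3,1->2,2->3] -> levels [8 9 10 7]
Step 3: flows [2->0,0->3,2->1,2->3] -> levels [8 10 7 9]
Step 4: flows [0->2,3->0,1->2,3->2] -> levels [8 9 10 7]
  -> period-2 cycle: step 4 state = step 2 state; never stabilizes
  -> state at step 30: (30-2) mod 2 = 0, same as step 2 -> [8 9 10 7]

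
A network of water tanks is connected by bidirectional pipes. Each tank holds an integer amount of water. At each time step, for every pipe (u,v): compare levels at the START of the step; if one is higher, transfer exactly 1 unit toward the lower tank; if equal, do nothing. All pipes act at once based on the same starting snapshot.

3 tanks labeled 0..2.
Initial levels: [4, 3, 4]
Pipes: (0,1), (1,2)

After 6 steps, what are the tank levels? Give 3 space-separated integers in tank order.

Step 1: flows [0->1,2->1] -> levels [3 5 3]
Step 2: flows [1->0,1->2] -> levels [4 3 4]
  -> period-2 cycle: step 2 state = step 0 state
  -> state at step 6: (6-0) mod 2 = 0, same as step 0 -> [4 3 4]

Answer: 4 3 4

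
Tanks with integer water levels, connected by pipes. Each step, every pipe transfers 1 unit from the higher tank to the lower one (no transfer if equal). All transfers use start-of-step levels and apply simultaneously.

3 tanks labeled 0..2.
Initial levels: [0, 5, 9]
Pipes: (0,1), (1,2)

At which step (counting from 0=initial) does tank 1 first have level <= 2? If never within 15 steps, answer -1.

Step 1: flows [1->0,2->1] -> levels [1 5 8]
Step 2: flows [1->0,2->1] -> levels [2 5 7]
Step 3: flows [1->0,2->1] -> levels [3 5 6]
Step 4: flows [1->0,2->1] -> levels [4 5 5]
Step 5: flows [1->0,1=2] -> levels [5 4 5]
Step 6: flows [0->1,2->1] -> levels [4 6 4]
Step 7: flows [1->0,1->2] -> levels [5 4 5]
  -> period-2 cycle (repeats step 5); tank 1 never drops to <=2
Tank 1 never reaches <=2 within 15 steps

Answer: -1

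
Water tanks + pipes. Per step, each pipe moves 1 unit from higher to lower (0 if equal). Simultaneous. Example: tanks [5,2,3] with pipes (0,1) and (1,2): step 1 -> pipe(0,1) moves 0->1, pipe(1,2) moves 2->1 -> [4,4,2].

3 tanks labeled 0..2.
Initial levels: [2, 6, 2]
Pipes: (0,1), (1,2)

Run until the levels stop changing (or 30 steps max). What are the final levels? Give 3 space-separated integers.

Answer: 4 2 4

Derivation:
Step 1: flows [1->0,1->2] -> levels [3 4 3]
Step 2: flows [1->0,1->2] -> levels [4 2 4]
Step 3: flows [0->1,2->1] -> levels [3 4 3]
  -> period-2 cycle: step 3 state = step 1 state; never stabilizes
  -> state at step 30: (30-1) mod 2 = 1, same as step 2 -> [4 2 4]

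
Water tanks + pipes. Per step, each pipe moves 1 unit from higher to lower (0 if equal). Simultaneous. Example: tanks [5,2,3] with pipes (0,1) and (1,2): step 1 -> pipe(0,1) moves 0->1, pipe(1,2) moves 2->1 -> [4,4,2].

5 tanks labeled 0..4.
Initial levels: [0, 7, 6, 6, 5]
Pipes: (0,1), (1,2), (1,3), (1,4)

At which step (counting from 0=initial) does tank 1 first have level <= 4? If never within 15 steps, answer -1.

Step 1: flows [1->0,1->2,1->3,1->4] -> levels [1 3 7 7 6]
Tank 1 first reaches <=4 at step 1

Answer: 1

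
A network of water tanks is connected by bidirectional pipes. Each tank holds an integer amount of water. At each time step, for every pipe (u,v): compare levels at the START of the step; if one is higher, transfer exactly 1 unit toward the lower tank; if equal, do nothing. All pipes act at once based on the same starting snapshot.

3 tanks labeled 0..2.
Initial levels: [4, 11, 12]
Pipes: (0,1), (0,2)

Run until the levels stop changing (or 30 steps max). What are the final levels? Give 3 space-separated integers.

Step 1: flows [1->0,2->0] -> levels [6 10 11]
Step 2: flows [1->0,2->0] -> levels [8 9 10]
Step 3: flows [1->0,2->0] -> levels [10 8 9]
Step 4: flows [0->1,0->2] -> levels [8 9 10]
  -> period-2 cycle: step 4 state = step 2 state; never stabilizes
  -> state at step 30: (30-2) mod 2 = 0, same as step 2 -> [8 9 10]

Answer: 8 9 10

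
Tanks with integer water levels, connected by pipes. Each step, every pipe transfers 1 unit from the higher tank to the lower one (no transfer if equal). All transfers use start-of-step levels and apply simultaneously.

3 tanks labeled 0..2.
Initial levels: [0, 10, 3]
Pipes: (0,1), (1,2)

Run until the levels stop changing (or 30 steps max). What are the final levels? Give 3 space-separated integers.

Answer: 5 3 5

Derivation:
Step 1: flows [1->0,1->2] -> levels [1 8 4]
Step 2: flows [1->0,1->2] -> levels [2 6 5]
Step 3: flows [1->0,1->2] -> levels [3 4 6]
Step 4: flows [1->0,2->1] -> levels [4 4 5]
Step 5: flows [0=1,2->1] -> levels [4 5 4]
Step 6: flows [1->0,1->2] -> levels [5 3 5]
Step 7: flows [0->1,2->1] -> levels [4 5 4]
  -> period-2 cycle: step 7 state = step 5 state; never stabilizes
  -> state at step 30: (30-5) mod 2 = 1, same as step 6 -> [5 3 5]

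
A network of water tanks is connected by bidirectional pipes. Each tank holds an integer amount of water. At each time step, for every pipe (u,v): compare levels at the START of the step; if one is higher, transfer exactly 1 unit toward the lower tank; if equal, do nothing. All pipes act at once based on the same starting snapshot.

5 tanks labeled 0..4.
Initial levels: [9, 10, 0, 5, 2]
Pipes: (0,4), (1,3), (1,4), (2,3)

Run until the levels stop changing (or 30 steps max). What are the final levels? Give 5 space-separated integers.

Step 1: flows [0->4,1->3,1->4,3->2] -> levels [8 8 1 5 4]
Step 2: flows [0->4,1->3,1->4,3->2] -> levels [7 6 2 5 6]
Step 3: flows [0->4,1->3,1=4,3->2] -> levels [6 5 3 5 7]
Step 4: flows [4->0,1=3,4->1,3->2] -> levels [7 6 4 4 5]
Step 5: flows [0->4,1->3,1->4,2=3] -> levels [6 4 4 5 7]
Step 6: flows [4->0,3->1,4->1,3->2] -> levels [7 6 5 3 5]
Step 7: flows [0->4,1->3,1->4,2->3] -> levels [6 4 4 5 7]
  -> period-2 cycle: step 7 state = step 5 state; never stabilizes
  -> state at step 30: (30-5) mod 2 = 1, same as step 6 -> [7 6 5 3 5]

Answer: 7 6 5 3 5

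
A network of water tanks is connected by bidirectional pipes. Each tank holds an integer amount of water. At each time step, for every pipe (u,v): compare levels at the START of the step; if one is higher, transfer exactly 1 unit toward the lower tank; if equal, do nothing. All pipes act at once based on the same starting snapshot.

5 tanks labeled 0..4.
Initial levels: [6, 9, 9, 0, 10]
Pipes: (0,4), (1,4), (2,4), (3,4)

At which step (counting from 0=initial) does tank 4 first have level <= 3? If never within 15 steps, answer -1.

Step 1: flows [4->0,4->1,4->2,4->3] -> levels [7 10 10 1 6]
Step 2: flows [0->4,1->4,2->4,4->3] -> levels [6 9 9 2 8]
Step 3: flows [4->0,1->4,2->4,4->3] -> levels [7 8 8 3 8]
Step 4: flows [4->0,1=4,2=4,4->3] -> levels [8 8 8 4 6]
Step 5: flows [0->4,1->4,2->4,4->3] -> levels [7 7 7 5 8]
Step 6: flows [4->0,4->1,4->2,4->3] -> levels [8 8 8 6 4]
Step 7: flows [0->4,1->4,2->4,3->4] -> levels [7 7 7 5 8]
  -> period-2 cycle (repeats step 5); tank 4 never drops to <=3
Tank 4 never reaches <=3 within 15 steps

Answer: -1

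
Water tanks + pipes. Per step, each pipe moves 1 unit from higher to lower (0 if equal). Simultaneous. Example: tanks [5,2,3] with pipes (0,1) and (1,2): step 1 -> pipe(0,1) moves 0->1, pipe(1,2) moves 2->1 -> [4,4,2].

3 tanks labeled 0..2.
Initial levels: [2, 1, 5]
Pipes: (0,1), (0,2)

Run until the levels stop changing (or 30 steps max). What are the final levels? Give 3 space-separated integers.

Step 1: flows [0->1,2->0] -> levels [2 2 4]
Step 2: flows [0=1,2->0] -> levels [3 2 3]
Step 3: flows [0->1,0=2] -> levels [2 3 3]
Step 4: flows [1->0,2->0] -> levels [4 2 2]
Step 5: flows [0->1,0->2] -> levels [2 3 3]
  -> period-2 cycle: step 5 state = step 3 state; never stabilizes
  -> state at step 30: (30-3) mod 2 = 1, same as step 4 -> [4 2 2]

Answer: 4 2 2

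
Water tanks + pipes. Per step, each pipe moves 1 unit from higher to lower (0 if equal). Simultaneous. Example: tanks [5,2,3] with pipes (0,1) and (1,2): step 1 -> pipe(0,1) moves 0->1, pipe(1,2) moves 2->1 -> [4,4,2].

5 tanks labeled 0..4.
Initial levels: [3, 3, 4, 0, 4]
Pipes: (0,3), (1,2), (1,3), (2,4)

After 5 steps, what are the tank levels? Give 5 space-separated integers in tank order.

Answer: 3 4 2 1 4

Derivation:
Step 1: flows [0->3,2->1,1->3,2=4] -> levels [2 3 3 2 4]
Step 2: flows [0=3,1=2,1->3,4->2] -> levels [2 2 4 3 3]
Step 3: flows [3->0,2->1,3->1,2->4] -> levels [3 4 2 1 4]
Step 4: flows [0->3,1->2,1->3,4->2] -> levels [2 2 4 3 3]
  -> period-2 cycle: step 4 state = step 2 state
  -> state at step 5: (5-2) mod 2 = 1, same as step 3 -> [3 4 2 1 4]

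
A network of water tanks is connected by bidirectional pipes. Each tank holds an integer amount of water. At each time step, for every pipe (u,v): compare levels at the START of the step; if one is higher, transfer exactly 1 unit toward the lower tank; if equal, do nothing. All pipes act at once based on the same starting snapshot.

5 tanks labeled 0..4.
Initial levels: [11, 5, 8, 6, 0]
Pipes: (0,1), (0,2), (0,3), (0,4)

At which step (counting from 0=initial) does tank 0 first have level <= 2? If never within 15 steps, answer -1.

Step 1: flows [0->1,0->2,0->3,0->4] -> levels [7 6 9 7 1]
Step 2: flows [0->1,2->0,0=3,0->4] -> levels [6 7 8 7 2]
Step 3: flows [1->0,2->0,3->0,0->4] -> levels [8 6 7 6 3]
Step 4: flows [0->1,0->2,0->3,0->4] -> levels [4 7 8 7 4]
Step 5: flows [1->0,2->0,3->0,0=4] -> levels [7 6 7 6 4]
Step 6: flows [0->1,0=2,0->3,0->4] -> levels [4 7 7 7 5]
Step 7: flows [1->0,2->0,3->0,4->0] -> levels [8 6 6 6 4]
Step 8: flows [0->1,0->2,0->3,0->4] -> levels [4 7 7 7 5]
  -> period-2 cycle (repeats step 6); tank 0 never drops to <=2
Tank 0 never reaches <=2 within 15 steps

Answer: -1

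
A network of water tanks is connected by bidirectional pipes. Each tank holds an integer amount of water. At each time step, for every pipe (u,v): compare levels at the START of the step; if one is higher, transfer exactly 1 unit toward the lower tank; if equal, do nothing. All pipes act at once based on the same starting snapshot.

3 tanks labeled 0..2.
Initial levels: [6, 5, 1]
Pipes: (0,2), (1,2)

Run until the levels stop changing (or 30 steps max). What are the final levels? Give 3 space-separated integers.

Step 1: flows [0->2,1->2] -> levels [5 4 3]
Step 2: flows [0->2,1->2] -> levels [4 3 5]
Step 3: flows [2->0,2->1] -> levels [5 4 3]
  -> period-2 cycle: step 3 state = step 1 state; never stabilizes
  -> state at step 30: (30-1) mod 2 = 1, same as step 2 -> [4 3 5]

Answer: 4 3 5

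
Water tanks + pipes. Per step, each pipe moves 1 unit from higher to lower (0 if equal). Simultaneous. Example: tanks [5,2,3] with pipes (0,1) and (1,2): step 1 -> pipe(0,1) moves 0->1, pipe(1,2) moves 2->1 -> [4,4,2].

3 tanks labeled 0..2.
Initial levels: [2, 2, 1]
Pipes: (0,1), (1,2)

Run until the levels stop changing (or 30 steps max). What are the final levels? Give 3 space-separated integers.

Step 1: flows [0=1,1->2] -> levels [2 1 2]
Step 2: flows [0->1,2->1] -> levels [1 3 1]
Step 3: flows [1->0,1->2] -> levels [2 1 2]
  -> period-2 cycle: step 3 state = step 1 state; never stabilizes
  -> state at step 30: (30-1) mod 2 = 1, same as step 2 -> [1 3 1]

Answer: 1 3 1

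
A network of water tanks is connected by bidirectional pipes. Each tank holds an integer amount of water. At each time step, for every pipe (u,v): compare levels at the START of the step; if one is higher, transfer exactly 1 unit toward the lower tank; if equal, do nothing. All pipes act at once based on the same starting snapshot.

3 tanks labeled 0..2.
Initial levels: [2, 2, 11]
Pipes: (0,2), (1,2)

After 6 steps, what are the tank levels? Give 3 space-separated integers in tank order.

Answer: 5 5 5

Derivation:
Step 1: flows [2->0,2->1] -> levels [3 3 9]
Step 2: flows [2->0,2->1] -> levels [4 4 7]
Step 3: flows [2->0,2->1] -> levels [5 5 5]
Step 4: flows [0=2,1=2] -> levels [5 5 5]
  -> stable; steps 5..6 unchanged -> [5 5 5]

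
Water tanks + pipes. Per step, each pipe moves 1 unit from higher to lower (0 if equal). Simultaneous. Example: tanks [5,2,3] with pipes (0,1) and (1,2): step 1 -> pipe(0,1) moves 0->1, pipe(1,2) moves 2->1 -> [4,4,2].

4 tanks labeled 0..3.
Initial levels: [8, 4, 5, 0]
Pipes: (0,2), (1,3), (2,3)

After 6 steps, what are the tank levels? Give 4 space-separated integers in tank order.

Answer: 5 4 3 5

Derivation:
Step 1: flows [0->2,1->3,2->3] -> levels [7 3 5 2]
Step 2: flows [0->2,1->3,2->3] -> levels [6 2 5 4]
Step 3: flows [0->2,3->1,2->3] -> levels [5 3 5 4]
Step 4: flows [0=2,3->1,2->3] -> levels [5 4 4 4]
Step 5: flows [0->2,1=3,2=3] -> levels [4 4 5 4]
Step 6: flows [2->0,1=3,2->3] -> levels [5 4 3 5]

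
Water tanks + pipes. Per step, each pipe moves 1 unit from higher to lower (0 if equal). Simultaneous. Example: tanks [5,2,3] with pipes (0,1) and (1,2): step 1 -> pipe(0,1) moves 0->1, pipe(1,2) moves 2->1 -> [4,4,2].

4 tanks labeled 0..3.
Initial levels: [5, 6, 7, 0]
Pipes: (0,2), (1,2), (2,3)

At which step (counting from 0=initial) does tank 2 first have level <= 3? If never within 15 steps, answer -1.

Answer: 6

Derivation:
Step 1: flows [2->0,2->1,2->3] -> levels [6 7 4 1]
Step 2: flows [0->2,1->2,2->3] -> levels [5 6 5 2]
Step 3: flows [0=2,1->2,2->3] -> levels [5 5 5 3]
Step 4: flows [0=2,1=2,2->3] -> levels [5 5 4 4]
Step 5: flows [0->2,1->2,2=3] -> levels [4 4 6 4]
Step 6: flows [2->0,2->1,2->3] -> levels [5 5 3 5]
Tank 2 first reaches <=3 at step 6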